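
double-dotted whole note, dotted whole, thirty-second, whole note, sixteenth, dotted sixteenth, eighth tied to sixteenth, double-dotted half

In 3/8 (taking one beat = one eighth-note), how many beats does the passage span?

44

One eighth-note beat = 4 thirty-second notes.
Each duration in thirty-second notes: double-dotted whole note = 56; dotted whole = 48; thirty-second = 1; whole note = 32; sixteenth = 2; dotted sixteenth = 3; eighth tied to sixteenth (eighth + sixteenth) = 6; double-dotted half = 28.
Altogether 56 + 48 + 1 + 32 + 2 + 3 + 6 + 28 = 176.
176 ÷ 4 = 44 beats.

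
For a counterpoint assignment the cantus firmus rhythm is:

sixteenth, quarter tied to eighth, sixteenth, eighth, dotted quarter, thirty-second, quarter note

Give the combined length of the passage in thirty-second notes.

In thirty-second notes: sixteenth = 2; quarter tied to eighth (quarter + eighth) = 12; sixteenth = 2; eighth = 4; dotted quarter = 12; thirty-second = 1; quarter note = 8.
Adding: 2 + 12 + 2 + 4 + 12 + 1 + 8 = 41 thirty-second notes.

41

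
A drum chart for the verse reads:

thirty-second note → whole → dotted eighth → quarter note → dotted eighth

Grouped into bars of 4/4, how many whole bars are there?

1

One bar of 4/4 = 32 thirty-second notes.
Express everything in thirty-second notes: thirty-second note = 1; whole = 32; dotted eighth = 6; quarter note = 8; dotted eighth = 6.
Adding: 1 + 32 + 6 + 8 + 6 = 53.
53 ÷ 32 = 1 complete bar with 21 left over.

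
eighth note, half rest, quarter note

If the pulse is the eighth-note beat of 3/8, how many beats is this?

One eighth-note beat = 2 sixteenth notes.
Working in sixteenth notes: eighth note = 2; half rest = 8; quarter note = 4.
Total: 2 + 8 + 4 = 14.
14 ÷ 2 = 7 beats.

7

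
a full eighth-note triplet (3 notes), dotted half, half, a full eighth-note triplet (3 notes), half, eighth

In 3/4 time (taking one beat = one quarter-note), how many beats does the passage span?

9.5

One quarter-note beat = 2 eighth notes.
In eighth notes: a full eighth-note triplet (3 notes) (three triplet eighths span one quarter) = 2; dotted half = 6; half = 4; a full eighth-note triplet (3 notes) (three triplet eighths span one quarter) = 2; half = 4; eighth = 1.
Total: 2 + 6 + 4 + 2 + 4 + 1 = 19.
19 ÷ 2 = 9.5 beats.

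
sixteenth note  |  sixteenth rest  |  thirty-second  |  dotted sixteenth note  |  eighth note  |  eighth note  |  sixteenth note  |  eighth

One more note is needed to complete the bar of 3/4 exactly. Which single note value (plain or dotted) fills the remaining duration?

The bar of 3/4 = 24 thirty-second notes.
Convert each value to thirty-second notes: sixteenth note = 2; sixteenth rest = 2; thirty-second = 1; dotted sixteenth note = 3; eighth note = 4; eighth note = 4; sixteenth note = 2; eighth = 4.
Adding: 2 + 2 + 1 + 3 + 4 + 4 + 2 + 4 = 22.
Remaining: 24 − 22 = 2 thirty-second notes, which is a sixteenth note.

sixteenth note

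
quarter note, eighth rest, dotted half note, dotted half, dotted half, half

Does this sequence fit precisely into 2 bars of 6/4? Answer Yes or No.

No

One bar of 6/4 = 12 eighth notes, so 2 bars = 24.
In eighth notes: quarter note = 2; eighth rest = 1; dotted half note = 6; dotted half = 6; dotted half = 6; half = 4.
Altogether 2 + 1 + 6 + 6 + 6 + 4 = 25.
25 exceeds 24, so the answer is No.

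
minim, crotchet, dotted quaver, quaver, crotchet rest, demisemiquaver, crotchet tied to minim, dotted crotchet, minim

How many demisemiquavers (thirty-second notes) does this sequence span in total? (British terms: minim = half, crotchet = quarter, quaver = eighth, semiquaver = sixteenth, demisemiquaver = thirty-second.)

95

Each duration in thirty-second notes: minim = 16; crotchet = 8; dotted quaver = 6; quaver = 4; crotchet rest = 8; demisemiquaver = 1; crotchet tied to minim (crotchet + minim) = 24; dotted crotchet = 12; minim = 16.
Adding: 16 + 8 + 6 + 4 + 8 + 1 + 24 + 12 + 16 = 95 thirty-second notes.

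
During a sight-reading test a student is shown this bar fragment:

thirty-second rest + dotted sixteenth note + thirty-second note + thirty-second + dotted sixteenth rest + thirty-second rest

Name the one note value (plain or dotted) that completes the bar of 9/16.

The bar of 9/16 = 18 thirty-second notes.
Express everything in thirty-second notes: thirty-second rest = 1; dotted sixteenth note = 3; thirty-second note = 1; thirty-second = 1; dotted sixteenth rest = 3; thirty-second rest = 1.
Altogether 1 + 3 + 1 + 1 + 3 + 1 = 10.
Remaining: 18 − 10 = 8 thirty-second notes, which is a quarter note.

quarter note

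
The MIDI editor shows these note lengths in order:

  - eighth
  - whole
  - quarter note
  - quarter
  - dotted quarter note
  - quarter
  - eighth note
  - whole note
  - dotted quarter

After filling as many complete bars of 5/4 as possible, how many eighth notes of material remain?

0

One bar of 5/4 = 10 eighth notes.
Express everything in eighth notes: eighth = 1; whole = 8; quarter note = 2; quarter = 2; dotted quarter note = 3; quarter = 2; eighth note = 1; whole note = 8; dotted quarter = 3.
Altogether 1 + 8 + 2 + 2 + 3 + 2 + 1 + 8 + 3 = 30.
30 ÷ 10 = 3 complete bars with 0 eighth notes remaining.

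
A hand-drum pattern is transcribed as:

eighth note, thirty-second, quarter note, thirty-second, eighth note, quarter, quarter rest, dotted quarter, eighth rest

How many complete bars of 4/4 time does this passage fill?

One bar of 4/4 = 32 thirty-second notes.
Each duration in thirty-second notes: eighth note = 4; thirty-second = 1; quarter note = 8; thirty-second = 1; eighth note = 4; quarter = 8; quarter rest = 8; dotted quarter = 12; eighth rest = 4.
Adding: 4 + 1 + 8 + 1 + 4 + 8 + 8 + 12 + 4 = 50.
50 ÷ 32 = 1 complete bar with 18 left over.

1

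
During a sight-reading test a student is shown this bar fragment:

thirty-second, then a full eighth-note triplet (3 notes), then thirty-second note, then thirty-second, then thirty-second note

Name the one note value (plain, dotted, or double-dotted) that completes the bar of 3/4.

dotted quarter note

The bar of 3/4 = 24 thirty-second notes.
In thirty-second notes: thirty-second = 1; a full eighth-note triplet (3 notes) (three triplet eighths span one quarter) = 8; thirty-second note = 1; thirty-second = 1; thirty-second note = 1.
Sum: 1 + 8 + 1 + 1 + 1 = 12.
Remaining: 24 − 12 = 12 thirty-second notes, which is a dotted quarter note.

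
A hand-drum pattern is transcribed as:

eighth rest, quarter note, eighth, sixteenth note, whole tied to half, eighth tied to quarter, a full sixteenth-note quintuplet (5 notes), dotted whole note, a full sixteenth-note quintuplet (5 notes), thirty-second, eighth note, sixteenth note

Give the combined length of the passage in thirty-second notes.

In thirty-second notes: eighth rest = 4; quarter note = 8; eighth = 4; sixteenth note = 2; whole tied to half (whole + half) = 48; eighth tied to quarter (eighth + quarter) = 12; a full sixteenth-note quintuplet (5 notes) (five quintuplet sixteenths span one quarter) = 8; dotted whole note = 48; a full sixteenth-note quintuplet (5 notes) (five quintuplet sixteenths span one quarter) = 8; thirty-second = 1; eighth note = 4; sixteenth note = 2.
Sum: 4 + 8 + 4 + 2 + 48 + 12 + 8 + 48 + 8 + 1 + 4 + 2 = 149 thirty-second notes.

149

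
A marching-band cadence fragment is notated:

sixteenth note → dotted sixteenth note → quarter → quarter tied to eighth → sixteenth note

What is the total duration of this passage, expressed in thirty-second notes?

27

Each duration in thirty-second notes: sixteenth note = 2; dotted sixteenth note = 3; quarter = 8; quarter tied to eighth (quarter + eighth) = 12; sixteenth note = 2.
Adding: 2 + 3 + 8 + 12 + 2 = 27 thirty-second notes.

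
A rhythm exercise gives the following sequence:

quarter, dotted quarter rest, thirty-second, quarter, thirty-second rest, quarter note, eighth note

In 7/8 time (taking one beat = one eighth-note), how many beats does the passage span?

10.5

One eighth-note beat = 4 thirty-second notes.
Working in thirty-second notes: quarter = 8; dotted quarter rest = 12; thirty-second = 1; quarter = 8; thirty-second rest = 1; quarter note = 8; eighth note = 4.
Adding: 8 + 12 + 1 + 8 + 1 + 8 + 4 = 42.
42 ÷ 4 = 10.5 beats.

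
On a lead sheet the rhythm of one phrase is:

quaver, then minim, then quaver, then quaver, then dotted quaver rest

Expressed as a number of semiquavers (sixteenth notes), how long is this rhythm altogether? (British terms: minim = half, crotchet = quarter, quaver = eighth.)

Each duration in sixteenth notes: quaver = 2; minim = 8; quaver = 2; quaver = 2; dotted quaver rest = 3.
Adding: 2 + 8 + 2 + 2 + 3 = 17 sixteenth notes.

17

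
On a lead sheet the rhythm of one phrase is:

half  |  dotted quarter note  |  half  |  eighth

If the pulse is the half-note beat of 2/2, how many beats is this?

One half-note beat = 4 eighth notes.
Express everything in eighth notes: half = 4; dotted quarter note = 3; half = 4; eighth = 1.
Total: 4 + 3 + 4 + 1 = 12.
12 ÷ 4 = 3 beats.

3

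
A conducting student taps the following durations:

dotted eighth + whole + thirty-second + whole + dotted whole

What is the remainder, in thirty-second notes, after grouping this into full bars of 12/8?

23

One bar of 12/8 = 48 thirty-second notes.
In thirty-second notes: dotted eighth = 6; whole = 32; thirty-second = 1; whole = 32; dotted whole = 48.
Sum: 6 + 32 + 1 + 32 + 48 = 119.
119 ÷ 48 = 2 complete bars with 23 thirty-second notes remaining.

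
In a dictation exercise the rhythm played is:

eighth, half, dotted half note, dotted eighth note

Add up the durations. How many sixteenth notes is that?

Each duration in sixteenth notes: eighth = 2; half = 8; dotted half note = 12; dotted eighth note = 3.
Total: 2 + 8 + 12 + 3 = 25 sixteenth notes.

25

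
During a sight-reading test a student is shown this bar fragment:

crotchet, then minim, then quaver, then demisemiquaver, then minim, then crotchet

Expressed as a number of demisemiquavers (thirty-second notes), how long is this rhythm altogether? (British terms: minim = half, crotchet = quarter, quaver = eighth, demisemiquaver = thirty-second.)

53

Convert each value to thirty-second notes: crotchet = 8; minim = 16; quaver = 4; demisemiquaver = 1; minim = 16; crotchet = 8.
Adding: 8 + 16 + 4 + 1 + 16 + 8 = 53 thirty-second notes.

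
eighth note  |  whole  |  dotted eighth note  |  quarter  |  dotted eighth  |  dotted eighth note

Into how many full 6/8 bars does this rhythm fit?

2

One bar of 6/8 = 12 sixteenth notes.
In sixteenth notes: eighth note = 2; whole = 16; dotted eighth note = 3; quarter = 4; dotted eighth = 3; dotted eighth note = 3.
Sum: 2 + 16 + 3 + 4 + 3 + 3 = 31.
31 ÷ 12 = 2 complete bars with 7 left over.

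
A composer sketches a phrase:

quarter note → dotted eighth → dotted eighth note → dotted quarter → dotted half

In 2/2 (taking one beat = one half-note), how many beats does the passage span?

3.5

One half-note beat = 8 sixteenth notes.
In sixteenth notes: quarter note = 4; dotted eighth = 3; dotted eighth note = 3; dotted quarter = 6; dotted half = 12.
Total: 4 + 3 + 3 + 6 + 12 = 28.
28 ÷ 8 = 3.5 beats.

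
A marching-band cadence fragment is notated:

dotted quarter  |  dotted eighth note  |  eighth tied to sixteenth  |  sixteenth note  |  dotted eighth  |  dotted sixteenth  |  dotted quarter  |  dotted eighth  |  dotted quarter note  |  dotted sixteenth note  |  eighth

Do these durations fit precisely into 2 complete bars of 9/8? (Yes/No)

Yes

One bar of 9/8 = 36 thirty-second notes, so 2 bars = 72.
Working in thirty-second notes: dotted quarter = 12; dotted eighth note = 6; eighth tied to sixteenth (eighth + sixteenth) = 6; sixteenth note = 2; dotted eighth = 6; dotted sixteenth = 3; dotted quarter = 12; dotted eighth = 6; dotted quarter note = 12; dotted sixteenth note = 3; eighth = 4.
Sum: 12 + 6 + 6 + 2 + 6 + 3 + 12 + 6 + 12 + 3 + 4 = 72.
72 equals 72, so the answer is Yes.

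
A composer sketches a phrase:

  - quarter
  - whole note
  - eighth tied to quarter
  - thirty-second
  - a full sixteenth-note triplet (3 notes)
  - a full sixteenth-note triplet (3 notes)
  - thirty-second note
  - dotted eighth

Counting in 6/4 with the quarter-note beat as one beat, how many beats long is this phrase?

8.5

One quarter-note beat = 8 thirty-second notes.
In thirty-second notes: quarter = 8; whole note = 32; eighth tied to quarter (eighth + quarter) = 12; thirty-second = 1; a full sixteenth-note triplet (3 notes) (three triplet sixteenths span one eighth) = 4; a full sixteenth-note triplet (3 notes) (three triplet sixteenths span one eighth) = 4; thirty-second note = 1; dotted eighth = 6.
Altogether 8 + 32 + 12 + 1 + 4 + 4 + 1 + 6 = 68.
68 ÷ 8 = 8.5 beats.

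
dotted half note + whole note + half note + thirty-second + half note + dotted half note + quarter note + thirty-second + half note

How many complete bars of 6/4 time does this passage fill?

One bar of 6/4 = 48 thirty-second notes.
In thirty-second notes: dotted half note = 24; whole note = 32; half note = 16; thirty-second = 1; half note = 16; dotted half note = 24; quarter note = 8; thirty-second = 1; half note = 16.
Altogether 24 + 32 + 16 + 1 + 16 + 24 + 8 + 1 + 16 = 138.
138 ÷ 48 = 2 complete bars with 42 left over.

2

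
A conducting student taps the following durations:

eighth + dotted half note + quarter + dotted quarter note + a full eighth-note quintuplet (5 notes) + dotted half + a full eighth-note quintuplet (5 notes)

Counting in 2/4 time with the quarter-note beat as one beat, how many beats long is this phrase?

13

One quarter-note beat = 2 eighth notes.
Working in eighth notes: eighth = 1; dotted half note = 6; quarter = 2; dotted quarter note = 3; a full eighth-note quintuplet (5 notes) (five quintuplet eighths span one half) = 4; dotted half = 6; a full eighth-note quintuplet (5 notes) (five quintuplet eighths span one half) = 4.
Total: 1 + 6 + 2 + 3 + 4 + 6 + 4 = 26.
26 ÷ 2 = 13 beats.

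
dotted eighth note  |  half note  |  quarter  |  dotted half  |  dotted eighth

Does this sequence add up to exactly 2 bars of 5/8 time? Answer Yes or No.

One bar of 5/8 = 10 sixteenth notes, so 2 bars = 20.
In sixteenth notes: dotted eighth note = 3; half note = 8; quarter = 4; dotted half = 12; dotted eighth = 3.
Total: 3 + 8 + 4 + 12 + 3 = 30.
30 exceeds 20, so the answer is No.

No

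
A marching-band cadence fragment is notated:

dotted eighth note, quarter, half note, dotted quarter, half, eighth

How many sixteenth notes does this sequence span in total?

Convert each value to sixteenth notes: dotted eighth note = 3; quarter = 4; half note = 8; dotted quarter = 6; half = 8; eighth = 2.
Total: 3 + 4 + 8 + 6 + 8 + 2 = 31 sixteenth notes.

31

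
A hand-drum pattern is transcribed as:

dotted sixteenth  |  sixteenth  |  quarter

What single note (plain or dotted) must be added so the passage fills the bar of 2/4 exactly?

dotted sixteenth note

The bar of 2/4 = 16 thirty-second notes.
Express everything in thirty-second notes: dotted sixteenth = 3; sixteenth = 2; quarter = 8.
Total: 3 + 2 + 8 = 13.
Remaining: 16 − 13 = 3 thirty-second notes, which is a dotted sixteenth note.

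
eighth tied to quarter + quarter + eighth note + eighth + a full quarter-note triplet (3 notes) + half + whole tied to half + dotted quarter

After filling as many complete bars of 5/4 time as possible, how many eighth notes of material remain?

One bar of 5/4 = 10 eighth notes.
Working in eighth notes: eighth tied to quarter (eighth + quarter) = 3; quarter = 2; eighth note = 1; eighth = 1; a full quarter-note triplet (3 notes) (three triplet quarters span one half) = 4; half = 4; whole tied to half (whole + half) = 12; dotted quarter = 3.
Sum: 3 + 2 + 1 + 1 + 4 + 4 + 12 + 3 = 30.
30 ÷ 10 = 3 complete bars with 0 eighth notes remaining.

0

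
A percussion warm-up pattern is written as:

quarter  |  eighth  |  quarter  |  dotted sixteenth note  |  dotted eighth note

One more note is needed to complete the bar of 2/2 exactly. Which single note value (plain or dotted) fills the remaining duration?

dotted sixteenth note

The bar of 2/2 = 32 thirty-second notes.
Express everything in thirty-second notes: quarter = 8; eighth = 4; quarter = 8; dotted sixteenth note = 3; dotted eighth note = 6.
Sum: 8 + 4 + 8 + 3 + 6 = 29.
Remaining: 32 − 29 = 3 thirty-second notes, which is a dotted sixteenth note.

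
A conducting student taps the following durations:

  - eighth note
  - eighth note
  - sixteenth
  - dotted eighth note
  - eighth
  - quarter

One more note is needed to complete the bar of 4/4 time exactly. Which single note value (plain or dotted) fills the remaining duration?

eighth note

The bar of 4/4 = 16 sixteenth notes.
Convert each value to sixteenth notes: eighth note = 2; eighth note = 2; sixteenth = 1; dotted eighth note = 3; eighth = 2; quarter = 4.
Sum: 2 + 2 + 1 + 3 + 2 + 4 = 14.
Remaining: 16 − 14 = 2 sixteenth notes, which is a eighth note.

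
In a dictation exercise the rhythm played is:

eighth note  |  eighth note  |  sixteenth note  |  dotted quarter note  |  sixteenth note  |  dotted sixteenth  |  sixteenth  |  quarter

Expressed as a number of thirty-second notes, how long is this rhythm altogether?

Convert each value to thirty-second notes: eighth note = 4; eighth note = 4; sixteenth note = 2; dotted quarter note = 12; sixteenth note = 2; dotted sixteenth = 3; sixteenth = 2; quarter = 8.
Sum: 4 + 4 + 2 + 12 + 2 + 3 + 2 + 8 = 37 thirty-second notes.

37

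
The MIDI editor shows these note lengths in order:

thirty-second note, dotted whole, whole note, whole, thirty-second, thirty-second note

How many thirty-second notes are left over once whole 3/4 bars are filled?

19

One bar of 3/4 = 24 thirty-second notes.
Convert each value to thirty-second notes: thirty-second note = 1; dotted whole = 48; whole note = 32; whole = 32; thirty-second = 1; thirty-second note = 1.
Adding: 1 + 48 + 32 + 32 + 1 + 1 = 115.
115 ÷ 24 = 4 complete bars with 19 thirty-second notes remaining.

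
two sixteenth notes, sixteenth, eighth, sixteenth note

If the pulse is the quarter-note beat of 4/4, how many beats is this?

One quarter-note beat = 4 sixteenth notes.
Working in sixteenth notes: sixteenth note = 1; sixteenth note = 1; sixteenth = 1; eighth = 2; sixteenth note = 1.
Altogether 1 + 1 + 1 + 2 + 1 = 6.
6 ÷ 4 = 1.5 beats.

1.5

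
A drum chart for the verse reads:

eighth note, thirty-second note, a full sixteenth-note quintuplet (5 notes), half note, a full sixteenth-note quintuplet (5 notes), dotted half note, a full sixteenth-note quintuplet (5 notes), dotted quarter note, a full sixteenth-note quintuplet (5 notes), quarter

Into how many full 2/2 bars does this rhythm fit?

One bar of 2/2 = 32 thirty-second notes.
Convert each value to thirty-second notes: eighth note = 4; thirty-second note = 1; a full sixteenth-note quintuplet (5 notes) (five quintuplet sixteenths span one quarter) = 8; half note = 16; a full sixteenth-note quintuplet (5 notes) (five quintuplet sixteenths span one quarter) = 8; dotted half note = 24; a full sixteenth-note quintuplet (5 notes) (five quintuplet sixteenths span one quarter) = 8; dotted quarter note = 12; a full sixteenth-note quintuplet (5 notes) (five quintuplet sixteenths span one quarter) = 8; quarter = 8.
Total: 4 + 1 + 8 + 16 + 8 + 24 + 8 + 12 + 8 + 8 = 97.
97 ÷ 32 = 3 complete bars with 1 left over.

3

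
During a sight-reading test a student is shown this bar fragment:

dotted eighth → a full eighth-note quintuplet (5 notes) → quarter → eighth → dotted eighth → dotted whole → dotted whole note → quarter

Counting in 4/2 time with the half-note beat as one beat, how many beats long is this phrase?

9

One half-note beat = 8 sixteenth notes.
Each duration in sixteenth notes: dotted eighth = 3; a full eighth-note quintuplet (5 notes) (five quintuplet eighths span one half) = 8; quarter = 4; eighth = 2; dotted eighth = 3; dotted whole = 24; dotted whole note = 24; quarter = 4.
Adding: 3 + 8 + 4 + 2 + 3 + 24 + 24 + 4 = 72.
72 ÷ 8 = 9 beats.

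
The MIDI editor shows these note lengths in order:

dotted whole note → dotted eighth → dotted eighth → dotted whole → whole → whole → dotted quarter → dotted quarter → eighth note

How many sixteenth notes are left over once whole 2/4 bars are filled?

4

One bar of 2/4 = 8 sixteenth notes.
Express everything in sixteenth notes: dotted whole note = 24; dotted eighth = 3; dotted eighth = 3; dotted whole = 24; whole = 16; whole = 16; dotted quarter = 6; dotted quarter = 6; eighth note = 2.
Altogether 24 + 3 + 3 + 24 + 16 + 16 + 6 + 6 + 2 = 100.
100 ÷ 8 = 12 complete bars with 4 sixteenth notes remaining.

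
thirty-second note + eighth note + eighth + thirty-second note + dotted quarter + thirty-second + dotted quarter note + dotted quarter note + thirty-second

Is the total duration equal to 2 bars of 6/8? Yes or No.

One bar of 6/8 = 24 thirty-second notes, so 2 bars = 48.
Working in thirty-second notes: thirty-second note = 1; eighth note = 4; eighth = 4; thirty-second note = 1; dotted quarter = 12; thirty-second = 1; dotted quarter note = 12; dotted quarter note = 12; thirty-second = 1.
Sum: 1 + 4 + 4 + 1 + 12 + 1 + 12 + 12 + 1 = 48.
48 equals 48, so the answer is Yes.

Yes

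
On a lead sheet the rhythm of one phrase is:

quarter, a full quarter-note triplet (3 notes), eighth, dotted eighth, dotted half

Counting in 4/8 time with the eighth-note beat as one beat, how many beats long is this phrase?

One eighth-note beat = 2 sixteenth notes.
In sixteenth notes: quarter = 4; a full quarter-note triplet (3 notes) (three triplet quarters span one half) = 8; eighth = 2; dotted eighth = 3; dotted half = 12.
Altogether 4 + 8 + 2 + 3 + 12 = 29.
29 ÷ 2 = 14.5 beats.

14.5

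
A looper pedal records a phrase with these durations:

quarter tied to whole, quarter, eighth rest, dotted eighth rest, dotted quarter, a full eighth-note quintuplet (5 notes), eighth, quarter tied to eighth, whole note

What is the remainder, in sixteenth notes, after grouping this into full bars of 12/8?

One bar of 12/8 = 24 sixteenth notes.
Working in sixteenth notes: quarter tied to whole (quarter + whole) = 20; quarter = 4; eighth rest = 2; dotted eighth rest = 3; dotted quarter = 6; a full eighth-note quintuplet (5 notes) (five quintuplet eighths span one half) = 8; eighth = 2; quarter tied to eighth (quarter + eighth) = 6; whole note = 16.
Altogether 20 + 4 + 2 + 3 + 6 + 8 + 2 + 6 + 16 = 67.
67 ÷ 24 = 2 complete bars with 19 sixteenth notes remaining.

19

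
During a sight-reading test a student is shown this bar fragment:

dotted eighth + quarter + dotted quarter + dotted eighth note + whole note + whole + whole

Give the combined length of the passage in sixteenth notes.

In sixteenth notes: dotted eighth = 3; quarter = 4; dotted quarter = 6; dotted eighth note = 3; whole note = 16; whole = 16; whole = 16.
Total: 3 + 4 + 6 + 3 + 16 + 16 + 16 = 64 sixteenth notes.

64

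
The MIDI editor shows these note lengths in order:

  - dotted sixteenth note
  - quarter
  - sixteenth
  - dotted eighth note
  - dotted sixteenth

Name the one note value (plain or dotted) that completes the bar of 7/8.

The bar of 7/8 = 28 thirty-second notes.
Convert each value to thirty-second notes: dotted sixteenth note = 3; quarter = 8; sixteenth = 2; dotted eighth note = 6; dotted sixteenth = 3.
Sum: 3 + 8 + 2 + 6 + 3 = 22.
Remaining: 28 − 22 = 6 thirty-second notes, which is a dotted eighth note.

dotted eighth note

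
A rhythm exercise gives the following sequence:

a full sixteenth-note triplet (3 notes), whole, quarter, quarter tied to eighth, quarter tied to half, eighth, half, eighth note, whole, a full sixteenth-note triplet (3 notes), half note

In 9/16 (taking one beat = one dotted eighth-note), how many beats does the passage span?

One dotted eighth-note beat = 3 sixteenth notes.
Each duration in sixteenth notes: a full sixteenth-note triplet (3 notes) (three triplet sixteenths span one eighth) = 2; whole = 16; quarter = 4; quarter tied to eighth (quarter + eighth) = 6; quarter tied to half (quarter + half) = 12; eighth = 2; half = 8; eighth note = 2; whole = 16; a full sixteenth-note triplet (3 notes) (three triplet sixteenths span one eighth) = 2; half note = 8.
Altogether 2 + 16 + 4 + 6 + 12 + 2 + 8 + 2 + 16 + 2 + 8 = 78.
78 ÷ 3 = 26 beats.

26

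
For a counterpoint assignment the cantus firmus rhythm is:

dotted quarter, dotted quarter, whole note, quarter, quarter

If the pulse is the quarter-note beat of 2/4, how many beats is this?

One quarter-note beat = 2 eighth notes.
Working in eighth notes: dotted quarter = 3; dotted quarter = 3; whole note = 8; quarter = 2; quarter = 2.
Total: 3 + 3 + 8 + 2 + 2 = 18.
18 ÷ 2 = 9 beats.

9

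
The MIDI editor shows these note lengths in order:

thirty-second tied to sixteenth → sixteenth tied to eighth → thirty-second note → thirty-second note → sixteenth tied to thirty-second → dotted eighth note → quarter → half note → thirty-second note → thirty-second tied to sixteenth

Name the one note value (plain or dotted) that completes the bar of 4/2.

The bar of 4/2 = 64 thirty-second notes.
Each duration in thirty-second notes: thirty-second tied to sixteenth (thirty-second + sixteenth) = 3; sixteenth tied to eighth (sixteenth + eighth) = 6; thirty-second note = 1; thirty-second note = 1; sixteenth tied to thirty-second (sixteenth + thirty-second) = 3; dotted eighth note = 6; quarter = 8; half note = 16; thirty-second note = 1; thirty-second tied to sixteenth (thirty-second + sixteenth) = 3.
Total: 3 + 6 + 1 + 1 + 3 + 6 + 8 + 16 + 1 + 3 = 48.
Remaining: 64 − 48 = 16 thirty-second notes, which is a half note.

half note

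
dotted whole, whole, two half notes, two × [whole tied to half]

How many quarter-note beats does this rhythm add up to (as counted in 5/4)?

26

One quarter-note beat = 2 eighth notes.
Each duration in eighth notes: dotted whole = 12; whole = 8; half note = 4; half note = 4; whole tied to half (whole + half) = 12; whole tied to half (whole + half) = 12.
Sum: 12 + 8 + 4 + 4 + 12 + 12 = 52.
52 ÷ 2 = 26 beats.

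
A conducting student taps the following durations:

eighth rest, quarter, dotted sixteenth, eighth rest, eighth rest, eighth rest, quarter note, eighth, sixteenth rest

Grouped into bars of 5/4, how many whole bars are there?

One bar of 5/4 = 40 thirty-second notes.
Each duration in thirty-second notes: eighth rest = 4; quarter = 8; dotted sixteenth = 3; eighth rest = 4; eighth rest = 4; eighth rest = 4; quarter note = 8; eighth = 4; sixteenth rest = 2.
Total: 4 + 8 + 3 + 4 + 4 + 4 + 8 + 4 + 2 = 41.
41 ÷ 40 = 1 complete bar with 1 left over.

1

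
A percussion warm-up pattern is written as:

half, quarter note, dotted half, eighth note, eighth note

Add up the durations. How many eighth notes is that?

14

Working in eighth notes: half = 4; quarter note = 2; dotted half = 6; eighth note = 1; eighth note = 1.
Altogether 4 + 2 + 6 + 1 + 1 = 14 eighth notes.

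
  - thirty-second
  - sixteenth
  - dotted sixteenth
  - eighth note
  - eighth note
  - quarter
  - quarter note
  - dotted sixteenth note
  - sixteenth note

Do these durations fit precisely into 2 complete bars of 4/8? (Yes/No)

One bar of 4/8 = 16 thirty-second notes, so 2 bars = 32.
Each duration in thirty-second notes: thirty-second = 1; sixteenth = 2; dotted sixteenth = 3; eighth note = 4; eighth note = 4; quarter = 8; quarter note = 8; dotted sixteenth note = 3; sixteenth note = 2.
Altogether 1 + 2 + 3 + 4 + 4 + 8 + 8 + 3 + 2 = 35.
35 exceeds 32, so the answer is No.

No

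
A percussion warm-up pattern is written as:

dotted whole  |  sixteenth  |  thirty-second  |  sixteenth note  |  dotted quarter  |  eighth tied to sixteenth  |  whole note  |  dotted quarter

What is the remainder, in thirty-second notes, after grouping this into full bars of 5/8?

15

One bar of 5/8 = 20 thirty-second notes.
Each duration in thirty-second notes: dotted whole = 48; sixteenth = 2; thirty-second = 1; sixteenth note = 2; dotted quarter = 12; eighth tied to sixteenth (eighth + sixteenth) = 6; whole note = 32; dotted quarter = 12.
Sum: 48 + 2 + 1 + 2 + 12 + 6 + 32 + 12 = 115.
115 ÷ 20 = 5 complete bars with 15 thirty-second notes remaining.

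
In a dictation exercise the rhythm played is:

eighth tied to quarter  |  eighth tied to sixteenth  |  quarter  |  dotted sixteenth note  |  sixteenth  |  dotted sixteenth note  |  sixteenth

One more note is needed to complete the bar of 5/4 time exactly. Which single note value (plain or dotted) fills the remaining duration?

The bar of 5/4 = 40 thirty-second notes.
Express everything in thirty-second notes: eighth tied to quarter (eighth + quarter) = 12; eighth tied to sixteenth (eighth + sixteenth) = 6; quarter = 8; dotted sixteenth note = 3; sixteenth = 2; dotted sixteenth note = 3; sixteenth = 2.
Adding: 12 + 6 + 8 + 3 + 2 + 3 + 2 = 36.
Remaining: 40 − 36 = 4 thirty-second notes, which is a eighth note.

eighth note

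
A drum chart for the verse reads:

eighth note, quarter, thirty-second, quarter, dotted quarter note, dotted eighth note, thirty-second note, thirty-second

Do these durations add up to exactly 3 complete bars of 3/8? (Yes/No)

No

One bar of 3/8 = 12 thirty-second notes, so 3 bars = 36.
Express everything in thirty-second notes: eighth note = 4; quarter = 8; thirty-second = 1; quarter = 8; dotted quarter note = 12; dotted eighth note = 6; thirty-second note = 1; thirty-second = 1.
Total: 4 + 8 + 1 + 8 + 12 + 6 + 1 + 1 = 41.
41 exceeds 36, so the answer is No.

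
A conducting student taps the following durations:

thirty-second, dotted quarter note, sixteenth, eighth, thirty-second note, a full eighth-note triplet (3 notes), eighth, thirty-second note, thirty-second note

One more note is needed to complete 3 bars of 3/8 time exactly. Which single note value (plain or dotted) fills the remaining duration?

3 bars of 3/8 = 36 thirty-second notes.
Each duration in thirty-second notes: thirty-second = 1; dotted quarter note = 12; sixteenth = 2; eighth = 4; thirty-second note = 1; a full eighth-note triplet (3 notes) (three triplet eighths span one quarter) = 8; eighth = 4; thirty-second note = 1; thirty-second note = 1.
Total: 1 + 12 + 2 + 4 + 1 + 8 + 4 + 1 + 1 = 34.
Remaining: 36 − 34 = 2 thirty-second notes, which is a sixteenth note.

sixteenth note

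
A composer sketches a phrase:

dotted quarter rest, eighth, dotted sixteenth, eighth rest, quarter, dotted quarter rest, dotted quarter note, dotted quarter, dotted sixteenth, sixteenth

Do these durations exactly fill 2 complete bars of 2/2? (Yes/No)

No

One bar of 2/2 = 32 thirty-second notes, so 2 bars = 64.
Each duration in thirty-second notes: dotted quarter rest = 12; eighth = 4; dotted sixteenth = 3; eighth rest = 4; quarter = 8; dotted quarter rest = 12; dotted quarter note = 12; dotted quarter = 12; dotted sixteenth = 3; sixteenth = 2.
Altogether 12 + 4 + 3 + 4 + 8 + 12 + 12 + 12 + 3 + 2 = 72.
72 exceeds 64, so the answer is No.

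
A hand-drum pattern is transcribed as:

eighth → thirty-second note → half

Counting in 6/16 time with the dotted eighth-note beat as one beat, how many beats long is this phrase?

3.5

One dotted eighth-note beat = 6 thirty-second notes.
In thirty-second notes: eighth = 4; thirty-second note = 1; half = 16.
Sum: 4 + 1 + 16 = 21.
21 ÷ 6 = 3.5 beats.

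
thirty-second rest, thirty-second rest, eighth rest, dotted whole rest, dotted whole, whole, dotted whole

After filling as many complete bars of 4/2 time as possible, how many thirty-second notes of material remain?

54

One bar of 4/2 = 64 thirty-second notes.
Working in thirty-second notes: thirty-second rest = 1; thirty-second rest = 1; eighth rest = 4; dotted whole rest = 48; dotted whole = 48; whole = 32; dotted whole = 48.
Sum: 1 + 1 + 4 + 48 + 48 + 32 + 48 = 182.
182 ÷ 64 = 2 complete bars with 54 thirty-second notes remaining.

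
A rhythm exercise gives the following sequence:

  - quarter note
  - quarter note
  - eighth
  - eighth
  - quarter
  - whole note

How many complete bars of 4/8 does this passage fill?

4

One bar of 4/8 = 4 eighth notes.
Working in eighth notes: quarter note = 2; quarter note = 2; eighth = 1; eighth = 1; quarter = 2; whole note = 8.
Total: 2 + 2 + 1 + 1 + 2 + 8 = 16.
16 ÷ 4 = 4 complete bars with 0 left over.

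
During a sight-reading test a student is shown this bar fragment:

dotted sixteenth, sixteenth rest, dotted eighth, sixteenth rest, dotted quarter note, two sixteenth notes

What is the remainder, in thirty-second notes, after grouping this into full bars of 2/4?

13

One bar of 2/4 = 16 thirty-second notes.
In thirty-second notes: dotted sixteenth = 3; sixteenth rest = 2; dotted eighth = 6; sixteenth rest = 2; dotted quarter note = 12; sixteenth note = 2; sixteenth note = 2.
Altogether 3 + 2 + 6 + 2 + 12 + 2 + 2 = 29.
29 ÷ 16 = 1 complete bar with 13 thirty-second notes remaining.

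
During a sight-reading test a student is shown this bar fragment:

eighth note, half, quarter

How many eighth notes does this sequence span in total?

7

Each duration in eighth notes: eighth note = 1; half = 4; quarter = 2.
Altogether 1 + 4 + 2 = 7 eighth notes.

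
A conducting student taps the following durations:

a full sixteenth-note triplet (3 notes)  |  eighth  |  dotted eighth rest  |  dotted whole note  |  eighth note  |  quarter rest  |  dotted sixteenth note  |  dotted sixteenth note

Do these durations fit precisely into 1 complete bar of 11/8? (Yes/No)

No

One bar of 11/8 = 44 thirty-second notes.
Convert each value to thirty-second notes: a full sixteenth-note triplet (3 notes) (three triplet sixteenths span one eighth) = 4; eighth = 4; dotted eighth rest = 6; dotted whole note = 48; eighth note = 4; quarter rest = 8; dotted sixteenth note = 3; dotted sixteenth note = 3.
Adding: 4 + 4 + 6 + 48 + 4 + 8 + 3 + 3 = 80.
80 exceeds 44, so the answer is No.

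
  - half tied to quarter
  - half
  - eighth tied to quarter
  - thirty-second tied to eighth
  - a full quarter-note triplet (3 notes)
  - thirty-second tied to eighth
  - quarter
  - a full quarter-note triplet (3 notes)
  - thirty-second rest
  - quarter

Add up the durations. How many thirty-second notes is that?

111

Working in thirty-second notes: half tied to quarter (half + quarter) = 24; half = 16; eighth tied to quarter (eighth + quarter) = 12; thirty-second tied to eighth (thirty-second + eighth) = 5; a full quarter-note triplet (3 notes) (three triplet quarters span one half) = 16; thirty-second tied to eighth (thirty-second + eighth) = 5; quarter = 8; a full quarter-note triplet (3 notes) (three triplet quarters span one half) = 16; thirty-second rest = 1; quarter = 8.
Total: 24 + 16 + 12 + 5 + 16 + 5 + 8 + 16 + 1 + 8 = 111 thirty-second notes.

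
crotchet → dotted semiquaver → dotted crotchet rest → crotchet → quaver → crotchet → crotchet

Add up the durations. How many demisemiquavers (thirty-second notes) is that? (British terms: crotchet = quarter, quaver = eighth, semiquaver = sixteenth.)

Working in thirty-second notes: crotchet = 8; dotted semiquaver = 3; dotted crotchet rest = 12; crotchet = 8; quaver = 4; crotchet = 8; crotchet = 8.
Altogether 8 + 3 + 12 + 8 + 4 + 8 + 8 = 51 thirty-second notes.

51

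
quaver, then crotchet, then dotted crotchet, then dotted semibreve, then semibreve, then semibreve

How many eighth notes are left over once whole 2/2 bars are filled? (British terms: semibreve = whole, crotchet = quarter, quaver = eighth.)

One bar of 2/2 = 8 eighth notes.
In eighth notes: quaver = 1; crotchet = 2; dotted crotchet = 3; dotted semibreve = 12; semibreve = 8; semibreve = 8.
Total: 1 + 2 + 3 + 12 + 8 + 8 = 34.
34 ÷ 8 = 4 complete bars with 2 eighth notes remaining.

2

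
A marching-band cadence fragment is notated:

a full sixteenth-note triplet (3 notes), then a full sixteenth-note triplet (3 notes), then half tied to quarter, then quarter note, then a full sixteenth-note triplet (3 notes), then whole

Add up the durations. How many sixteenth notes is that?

Working in sixteenth notes: a full sixteenth-note triplet (3 notes) (three triplet sixteenths span one eighth) = 2; a full sixteenth-note triplet (3 notes) (three triplet sixteenths span one eighth) = 2; half tied to quarter (half + quarter) = 12; quarter note = 4; a full sixteenth-note triplet (3 notes) (three triplet sixteenths span one eighth) = 2; whole = 16.
Sum: 2 + 2 + 12 + 4 + 2 + 16 = 38 sixteenth notes.

38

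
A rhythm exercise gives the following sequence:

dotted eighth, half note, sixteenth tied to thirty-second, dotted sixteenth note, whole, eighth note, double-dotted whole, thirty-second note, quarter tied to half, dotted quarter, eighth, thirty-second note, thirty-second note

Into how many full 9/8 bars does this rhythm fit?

4

One bar of 9/8 = 36 thirty-second notes.
In thirty-second notes: dotted eighth = 6; half note = 16; sixteenth tied to thirty-second (sixteenth + thirty-second) = 3; dotted sixteenth note = 3; whole = 32; eighth note = 4; double-dotted whole = 56; thirty-second note = 1; quarter tied to half (quarter + half) = 24; dotted quarter = 12; eighth = 4; thirty-second note = 1; thirty-second note = 1.
Altogether 6 + 16 + 3 + 3 + 32 + 4 + 56 + 1 + 24 + 12 + 4 + 1 + 1 = 163.
163 ÷ 36 = 4 complete bars with 19 left over.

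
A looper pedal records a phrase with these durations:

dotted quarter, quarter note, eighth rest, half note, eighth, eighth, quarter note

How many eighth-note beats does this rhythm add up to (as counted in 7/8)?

14

One eighth-note beat = 2 sixteenth notes.
In sixteenth notes: dotted quarter = 6; quarter note = 4; eighth rest = 2; half note = 8; eighth = 2; eighth = 2; quarter note = 4.
Adding: 6 + 4 + 2 + 8 + 2 + 2 + 4 = 28.
28 ÷ 2 = 14 beats.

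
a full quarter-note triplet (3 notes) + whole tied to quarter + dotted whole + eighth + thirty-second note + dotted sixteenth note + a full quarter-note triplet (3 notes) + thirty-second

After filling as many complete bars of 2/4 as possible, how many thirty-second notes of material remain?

1

One bar of 2/4 = 16 thirty-second notes.
Working in thirty-second notes: a full quarter-note triplet (3 notes) (three triplet quarters span one half) = 16; whole tied to quarter (whole + quarter) = 40; dotted whole = 48; eighth = 4; thirty-second note = 1; dotted sixteenth note = 3; a full quarter-note triplet (3 notes) (three triplet quarters span one half) = 16; thirty-second = 1.
Sum: 16 + 40 + 48 + 4 + 1 + 3 + 16 + 1 = 129.
129 ÷ 16 = 8 complete bars with 1 thirty-second note remaining.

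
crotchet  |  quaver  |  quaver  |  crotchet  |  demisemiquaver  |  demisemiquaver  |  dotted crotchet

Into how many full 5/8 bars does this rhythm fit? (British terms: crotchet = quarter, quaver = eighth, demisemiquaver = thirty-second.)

One bar of 5/8 = 20 thirty-second notes.
Working in thirty-second notes: crotchet = 8; quaver = 4; quaver = 4; crotchet = 8; demisemiquaver = 1; demisemiquaver = 1; dotted crotchet = 12.
Total: 8 + 4 + 4 + 8 + 1 + 1 + 12 = 38.
38 ÷ 20 = 1 complete bar with 18 left over.

1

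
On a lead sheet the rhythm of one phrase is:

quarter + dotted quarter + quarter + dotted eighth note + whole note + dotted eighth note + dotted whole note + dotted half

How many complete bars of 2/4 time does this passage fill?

One bar of 2/4 = 8 sixteenth notes.
Convert each value to sixteenth notes: quarter = 4; dotted quarter = 6; quarter = 4; dotted eighth note = 3; whole note = 16; dotted eighth note = 3; dotted whole note = 24; dotted half = 12.
Altogether 4 + 6 + 4 + 3 + 16 + 3 + 24 + 12 = 72.
72 ÷ 8 = 9 complete bars with 0 left over.

9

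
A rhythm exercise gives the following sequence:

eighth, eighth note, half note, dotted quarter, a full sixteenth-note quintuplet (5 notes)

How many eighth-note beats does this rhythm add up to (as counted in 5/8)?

11

One eighth-note beat = 2 sixteenth notes.
Convert each value to sixteenth notes: eighth = 2; eighth note = 2; half note = 8; dotted quarter = 6; a full sixteenth-note quintuplet (5 notes) (five quintuplet sixteenths span one quarter) = 4.
Altogether 2 + 2 + 8 + 6 + 4 = 22.
22 ÷ 2 = 11 beats.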